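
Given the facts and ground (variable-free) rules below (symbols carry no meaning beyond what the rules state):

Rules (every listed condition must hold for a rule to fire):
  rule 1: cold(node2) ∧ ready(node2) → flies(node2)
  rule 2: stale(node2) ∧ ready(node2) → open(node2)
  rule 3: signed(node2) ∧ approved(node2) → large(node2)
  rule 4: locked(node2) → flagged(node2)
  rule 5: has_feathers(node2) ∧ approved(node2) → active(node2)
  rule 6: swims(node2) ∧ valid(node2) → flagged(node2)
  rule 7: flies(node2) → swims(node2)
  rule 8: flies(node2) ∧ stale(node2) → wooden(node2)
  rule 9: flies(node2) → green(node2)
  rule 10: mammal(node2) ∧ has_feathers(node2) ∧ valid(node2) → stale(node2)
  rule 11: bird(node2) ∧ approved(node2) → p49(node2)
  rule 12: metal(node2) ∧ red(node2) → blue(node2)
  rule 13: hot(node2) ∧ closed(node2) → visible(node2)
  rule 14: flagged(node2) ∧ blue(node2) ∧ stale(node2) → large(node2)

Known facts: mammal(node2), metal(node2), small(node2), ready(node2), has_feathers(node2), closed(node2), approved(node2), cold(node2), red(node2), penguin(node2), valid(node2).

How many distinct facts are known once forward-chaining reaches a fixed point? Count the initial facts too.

21

[1] rule 1 [cold(node2) ∧ ready(node2) → flies(node2)]; rule 5 [has_feathers(node2) ∧ approved(node2) → active(node2)]; rule 10 [mammal(node2) ∧ has_feathers(node2) ∧ valid(node2) → stale(node2)]; rule 12 [metal(node2) ∧ red(node2) → blue(node2)]. ⇒ new: flies(node2), active(node2), stale(node2), blue(node2).
[2] rule 2 [stale(node2) ∧ ready(node2) → open(node2)]; rule 7 [flies(node2) → swims(node2)]; rule 8 [flies(node2) ∧ stale(node2) → wooden(node2)]; rule 9 [flies(node2) → green(node2)]. ⇒ new: open(node2), swims(node2), wooden(node2), green(node2).
[3] rule 6 [swims(node2) ∧ valid(node2) → flagged(node2)]. ⇒ new: flagged(node2).
[4] rule 14 [flagged(node2) ∧ blue(node2) ∧ stale(node2) → large(node2)]. ⇒ new: large(node2).
Closure: {active(node2), approved(node2), blue(node2), closed(node2), cold(node2), flagged(node2), flies(node2), green(node2), has_feathers(node2), large(node2), mammal(node2), metal(node2), open(node2), penguin(node2), ready(node2), red(node2), small(node2), stale(node2), swims(node2), valid(node2), wooden(node2)} — 21 facts.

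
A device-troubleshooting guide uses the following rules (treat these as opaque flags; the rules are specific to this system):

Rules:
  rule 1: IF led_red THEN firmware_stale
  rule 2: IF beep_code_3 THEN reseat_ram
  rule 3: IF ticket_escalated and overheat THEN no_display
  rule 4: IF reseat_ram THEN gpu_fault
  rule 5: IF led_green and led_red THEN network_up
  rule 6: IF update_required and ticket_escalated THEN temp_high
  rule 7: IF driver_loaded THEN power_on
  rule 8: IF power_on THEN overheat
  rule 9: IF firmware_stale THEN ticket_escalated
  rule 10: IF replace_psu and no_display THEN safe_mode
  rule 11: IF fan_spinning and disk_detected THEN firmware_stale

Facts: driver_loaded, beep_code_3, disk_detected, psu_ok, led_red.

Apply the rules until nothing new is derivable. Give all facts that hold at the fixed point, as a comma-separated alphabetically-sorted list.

beep_code_3, disk_detected, driver_loaded, firmware_stale, gpu_fault, led_red, no_display, overheat, power_on, psu_ok, reseat_ram, ticket_escalated

[1] rule 1 [IF led_red THEN firmware_stale]; rule 2 [IF beep_code_3 THEN reseat_ram]; rule 7 [IF driver_loaded THEN power_on]. ⇒ new: firmware_stale, reseat_ram, power_on.
[2] rule 4 [IF reseat_ram THEN gpu_fault]; rule 8 [IF power_on THEN overheat]; rule 9 [IF firmware_stale THEN ticket_escalated]. ⇒ new: gpu_fault, overheat, ticket_escalated.
[3] rule 3 [IF ticket_escalated and overheat THEN no_display]. ⇒ new: no_display.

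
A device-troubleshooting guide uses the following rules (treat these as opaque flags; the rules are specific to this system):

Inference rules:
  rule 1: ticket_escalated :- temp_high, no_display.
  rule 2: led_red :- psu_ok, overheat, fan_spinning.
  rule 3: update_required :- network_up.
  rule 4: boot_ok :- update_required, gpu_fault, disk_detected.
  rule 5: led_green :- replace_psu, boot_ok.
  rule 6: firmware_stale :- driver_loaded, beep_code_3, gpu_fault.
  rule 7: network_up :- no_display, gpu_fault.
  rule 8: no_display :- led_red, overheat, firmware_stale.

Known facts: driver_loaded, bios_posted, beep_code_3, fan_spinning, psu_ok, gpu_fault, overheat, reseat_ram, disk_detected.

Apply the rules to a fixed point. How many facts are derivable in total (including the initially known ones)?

Round 1 — rule 2, rule 6, derive led_red, firmware_stale.
Round 2 — rule 8, derive no_display.
Round 3 — rule 7, derive network_up.
Round 4 — rule 3, derive update_required.
Round 5 — rule 4, derive boot_ok.
Closure: {beep_code_3, bios_posted, boot_ok, disk_detected, driver_loaded, fan_spinning, firmware_stale, gpu_fault, led_red, network_up, no_display, overheat, psu_ok, reseat_ram, update_required} — 15 facts.

15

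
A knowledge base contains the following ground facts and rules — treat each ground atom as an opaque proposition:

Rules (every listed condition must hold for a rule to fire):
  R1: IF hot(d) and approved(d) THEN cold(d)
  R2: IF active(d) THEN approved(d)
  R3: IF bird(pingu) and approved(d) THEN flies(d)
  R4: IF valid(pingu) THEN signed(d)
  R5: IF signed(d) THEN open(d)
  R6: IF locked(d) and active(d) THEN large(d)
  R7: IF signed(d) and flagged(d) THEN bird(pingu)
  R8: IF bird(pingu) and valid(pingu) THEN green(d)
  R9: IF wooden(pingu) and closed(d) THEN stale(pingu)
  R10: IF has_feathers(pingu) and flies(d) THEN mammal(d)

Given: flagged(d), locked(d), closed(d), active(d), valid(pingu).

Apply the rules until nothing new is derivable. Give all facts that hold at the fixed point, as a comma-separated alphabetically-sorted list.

Round 1: R2 [IF active(d) THEN approved(d)]; R4 [IF valid(pingu) THEN signed(d)]; R6 [IF locked(d) and active(d) THEN large(d)]. Adds approved(d), signed(d), large(d).
Round 2: R5 [IF signed(d) THEN open(d)]; R7 [IF signed(d) and flagged(d) THEN bird(pingu)]. Adds open(d), bird(pingu).
Round 3: R3 [IF bird(pingu) and approved(d) THEN flies(d)]; R8 [IF bird(pingu) and valid(pingu) THEN green(d)]. Adds flies(d), green(d).

active(d), approved(d), bird(pingu), closed(d), flagged(d), flies(d), green(d), large(d), locked(d), open(d), signed(d), valid(pingu)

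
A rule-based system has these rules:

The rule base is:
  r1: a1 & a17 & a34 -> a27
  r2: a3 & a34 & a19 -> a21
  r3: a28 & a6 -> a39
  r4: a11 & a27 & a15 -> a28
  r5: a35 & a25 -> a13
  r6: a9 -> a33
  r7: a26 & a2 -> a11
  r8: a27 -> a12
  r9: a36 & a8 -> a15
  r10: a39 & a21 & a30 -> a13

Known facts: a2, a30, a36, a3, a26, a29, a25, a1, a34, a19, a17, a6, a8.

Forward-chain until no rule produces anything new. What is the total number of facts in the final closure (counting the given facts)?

Round 1 fires r1, r2, r7, r9, giving a27, a21, a11, a15.
Round 2 fires r4, r8, giving a28, a12.
Round 3 fires r3, giving a39.
Round 4 fires r10, giving a13.
Closure: {a1, a11, a12, a13, a15, a17, a19, a2, a21, a25, a26, a27, a28, a29, a3, a30, a34, a36, a39, a6, a8} — 21 facts.

21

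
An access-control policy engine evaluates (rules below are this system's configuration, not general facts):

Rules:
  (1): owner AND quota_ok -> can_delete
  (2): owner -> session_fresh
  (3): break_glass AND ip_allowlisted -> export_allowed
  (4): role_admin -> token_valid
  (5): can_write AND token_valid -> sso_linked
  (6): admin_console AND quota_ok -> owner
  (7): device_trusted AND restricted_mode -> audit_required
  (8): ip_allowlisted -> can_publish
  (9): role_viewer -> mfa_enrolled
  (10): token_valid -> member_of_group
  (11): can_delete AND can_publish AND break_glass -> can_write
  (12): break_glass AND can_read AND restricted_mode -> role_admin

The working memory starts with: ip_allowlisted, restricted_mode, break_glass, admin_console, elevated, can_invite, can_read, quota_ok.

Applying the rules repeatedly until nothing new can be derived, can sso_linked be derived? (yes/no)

Round 1 — (3), (6), (8), (12), derive export_allowed, owner, can_publish, role_admin.
Round 2 — (1), (2), (4), derive can_delete, session_fresh, token_valid.
Round 3 — (10), (11), derive member_of_group, can_write.
Round 4 — (5), derive sso_linked.
sso_linked appears in round 4, so it is derivable.

yes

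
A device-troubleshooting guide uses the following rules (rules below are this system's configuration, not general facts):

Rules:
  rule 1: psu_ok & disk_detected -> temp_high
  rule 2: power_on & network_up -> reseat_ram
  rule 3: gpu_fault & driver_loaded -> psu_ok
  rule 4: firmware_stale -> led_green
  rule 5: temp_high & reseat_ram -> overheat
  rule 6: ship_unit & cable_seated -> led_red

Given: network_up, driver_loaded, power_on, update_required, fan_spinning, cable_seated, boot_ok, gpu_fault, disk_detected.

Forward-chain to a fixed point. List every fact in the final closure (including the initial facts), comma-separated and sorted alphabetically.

boot_ok, cable_seated, disk_detected, driver_loaded, fan_spinning, gpu_fault, network_up, overheat, power_on, psu_ok, reseat_ram, temp_high, update_required

Round 1: rule 2 [power_on & network_up -> reseat_ram]; rule 3 [gpu_fault & driver_loaded -> psu_ok]. Adds reseat_ram, psu_ok.
Round 2: rule 1 [psu_ok & disk_detected -> temp_high]. Adds temp_high.
Round 3: rule 5 [temp_high & reseat_ram -> overheat]. Adds overheat.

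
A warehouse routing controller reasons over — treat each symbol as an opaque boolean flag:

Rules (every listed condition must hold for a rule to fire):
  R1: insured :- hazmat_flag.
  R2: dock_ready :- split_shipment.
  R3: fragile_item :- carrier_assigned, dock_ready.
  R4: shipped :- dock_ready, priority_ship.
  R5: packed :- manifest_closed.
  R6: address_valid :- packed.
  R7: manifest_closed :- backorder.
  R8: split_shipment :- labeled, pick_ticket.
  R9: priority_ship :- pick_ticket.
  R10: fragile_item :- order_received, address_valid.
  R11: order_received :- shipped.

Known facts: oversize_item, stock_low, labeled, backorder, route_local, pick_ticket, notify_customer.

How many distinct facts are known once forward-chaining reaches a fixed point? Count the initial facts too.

16

Round 1: R7 [manifest_closed :- backorder.]; R8 [split_shipment :- labeled, pick_ticket.]; R9 [priority_ship :- pick_ticket.]. New: manifest_closed, split_shipment, priority_ship.
Round 2: R2 [dock_ready :- split_shipment.]; R5 [packed :- manifest_closed.]. New: dock_ready, packed.
Round 3: R4 [shipped :- dock_ready, priority_ship.]; R6 [address_valid :- packed.]. New: shipped, address_valid.
Round 4: R11 [order_received :- shipped.]. New: order_received.
Round 5: R10 [fragile_item :- order_received, address_valid.]. New: fragile_item.
Closure: {address_valid, backorder, dock_ready, fragile_item, labeled, manifest_closed, notify_customer, order_received, oversize_item, packed, pick_ticket, priority_ship, route_local, shipped, split_shipment, stock_low} — 16 facts.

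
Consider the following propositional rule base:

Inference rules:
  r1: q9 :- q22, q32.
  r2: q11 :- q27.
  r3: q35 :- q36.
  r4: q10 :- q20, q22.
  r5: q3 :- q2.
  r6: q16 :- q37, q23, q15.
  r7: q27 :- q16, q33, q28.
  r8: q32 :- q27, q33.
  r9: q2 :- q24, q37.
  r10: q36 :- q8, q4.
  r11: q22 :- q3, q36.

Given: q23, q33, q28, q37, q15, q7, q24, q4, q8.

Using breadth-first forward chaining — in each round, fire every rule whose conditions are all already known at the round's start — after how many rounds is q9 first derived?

4

Round 1: r6 [q16 :- q37, q23, q15.]; r9 [q2 :- q24, q37.]; r10 [q36 :- q8, q4.]. New: q16, q2, q36.
Round 2: r3 [q35 :- q36.]; r5 [q3 :- q2.]; r7 [q27 :- q16, q33, q28.]. New: q35, q3, q27.
Round 3: r2 [q11 :- q27.]; r8 [q32 :- q27, q33.]; r11 [q22 :- q3, q36.]. New: q11, q32, q22.
Round 4: r1 [q9 :- q22, q32.]. New: q9.
q9 first appears in round 4.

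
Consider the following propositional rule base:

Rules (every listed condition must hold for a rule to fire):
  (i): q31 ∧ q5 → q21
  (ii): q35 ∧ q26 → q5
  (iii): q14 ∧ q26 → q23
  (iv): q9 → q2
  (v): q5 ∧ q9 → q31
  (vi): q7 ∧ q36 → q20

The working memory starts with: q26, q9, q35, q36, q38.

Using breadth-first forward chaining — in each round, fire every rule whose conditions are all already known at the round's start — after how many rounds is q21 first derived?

3

Round 1: (ii) [q35 ∧ q26 → q5]; (iv) [q9 → q2]. New: q5, q2.
Round 2: (v) [q5 ∧ q9 → q31]. New: q31.
Round 3: (i) [q31 ∧ q5 → q21]. New: q21.
q21 first appears in round 3.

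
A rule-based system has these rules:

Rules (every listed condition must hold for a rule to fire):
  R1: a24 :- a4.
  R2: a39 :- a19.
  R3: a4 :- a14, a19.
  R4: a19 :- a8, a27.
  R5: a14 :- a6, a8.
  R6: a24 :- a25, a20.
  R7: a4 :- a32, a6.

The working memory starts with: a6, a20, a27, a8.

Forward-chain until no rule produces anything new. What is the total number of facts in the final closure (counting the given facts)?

9

[1] R4 [a19 :- a8, a27.]; R5 [a14 :- a6, a8.]. ⇒ new: a19, a14.
[2] R2 [a39 :- a19.]; R3 [a4 :- a14, a19.]. ⇒ new: a39, a4.
[3] R1 [a24 :- a4.]. ⇒ new: a24.
Closure: {a14, a19, a20, a24, a27, a39, a4, a6, a8} — 9 facts.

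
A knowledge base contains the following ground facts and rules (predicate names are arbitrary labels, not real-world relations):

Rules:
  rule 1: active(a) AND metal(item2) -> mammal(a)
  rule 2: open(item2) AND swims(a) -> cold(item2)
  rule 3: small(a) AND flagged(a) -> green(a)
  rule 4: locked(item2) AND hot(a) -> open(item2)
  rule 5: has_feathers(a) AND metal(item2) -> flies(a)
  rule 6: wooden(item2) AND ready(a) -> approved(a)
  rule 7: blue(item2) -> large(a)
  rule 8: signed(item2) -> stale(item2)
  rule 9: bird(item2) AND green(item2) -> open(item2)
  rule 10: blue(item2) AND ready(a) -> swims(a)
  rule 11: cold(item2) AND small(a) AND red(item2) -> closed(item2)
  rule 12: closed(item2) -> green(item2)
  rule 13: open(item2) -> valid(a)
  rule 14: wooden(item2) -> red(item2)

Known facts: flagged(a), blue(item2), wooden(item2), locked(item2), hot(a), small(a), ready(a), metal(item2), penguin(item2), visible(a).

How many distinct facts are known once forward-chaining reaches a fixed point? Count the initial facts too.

20

Round 1 fires rule 3, rule 4, rule 6, rule 7, rule 10, rule 14, giving green(a), open(item2), approved(a), large(a), swims(a), red(item2).
Round 2 fires rule 2, rule 13, giving cold(item2), valid(a).
Round 3 fires rule 11, giving closed(item2).
Round 4 fires rule 12, giving green(item2).
Closure: {approved(a), blue(item2), closed(item2), cold(item2), flagged(a), green(a), green(item2), hot(a), large(a), locked(item2), metal(item2), open(item2), penguin(item2), ready(a), red(item2), small(a), swims(a), valid(a), visible(a), wooden(item2)} — 20 facts.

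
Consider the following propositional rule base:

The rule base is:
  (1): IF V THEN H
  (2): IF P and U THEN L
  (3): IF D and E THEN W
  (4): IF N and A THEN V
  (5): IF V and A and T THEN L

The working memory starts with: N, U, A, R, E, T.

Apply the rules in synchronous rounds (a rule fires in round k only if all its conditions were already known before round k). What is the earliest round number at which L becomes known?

[1] (4) [IF N and A THEN V]. ⇒ new: V.
[2] (1) [IF V THEN H]; (5) [IF V and A and T THEN L]. ⇒ new: H, L.
L first appears in round 2.

2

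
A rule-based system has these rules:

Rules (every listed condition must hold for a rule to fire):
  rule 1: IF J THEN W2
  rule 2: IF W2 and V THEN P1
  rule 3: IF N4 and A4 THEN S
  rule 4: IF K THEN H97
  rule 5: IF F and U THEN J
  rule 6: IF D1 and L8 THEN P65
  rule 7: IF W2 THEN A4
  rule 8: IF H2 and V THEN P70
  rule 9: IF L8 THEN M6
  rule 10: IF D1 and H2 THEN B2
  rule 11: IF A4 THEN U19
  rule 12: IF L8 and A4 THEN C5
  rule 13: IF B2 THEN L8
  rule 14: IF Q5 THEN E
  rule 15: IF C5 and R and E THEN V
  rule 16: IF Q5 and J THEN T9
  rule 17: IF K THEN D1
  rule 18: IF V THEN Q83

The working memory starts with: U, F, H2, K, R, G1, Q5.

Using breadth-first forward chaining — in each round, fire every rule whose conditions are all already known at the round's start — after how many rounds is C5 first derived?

4

Round 1: rule 4 [IF K THEN H97]; rule 5 [IF F and U THEN J]; rule 14 [IF Q5 THEN E]; rule 17 [IF K THEN D1]. New: H97, J, E, D1.
Round 2: rule 1 [IF J THEN W2]; rule 10 [IF D1 and H2 THEN B2]; rule 16 [IF Q5 and J THEN T9]. New: W2, B2, T9.
Round 3: rule 7 [IF W2 THEN A4]; rule 13 [IF B2 THEN L8]. New: A4, L8.
Round 4: rule 6 [IF D1 and L8 THEN P65]; rule 9 [IF L8 THEN M6]; rule 11 [IF A4 THEN U19]; rule 12 [IF L8 and A4 THEN C5]. New: P65, M6, U19, C5.
C5 first appears in round 4.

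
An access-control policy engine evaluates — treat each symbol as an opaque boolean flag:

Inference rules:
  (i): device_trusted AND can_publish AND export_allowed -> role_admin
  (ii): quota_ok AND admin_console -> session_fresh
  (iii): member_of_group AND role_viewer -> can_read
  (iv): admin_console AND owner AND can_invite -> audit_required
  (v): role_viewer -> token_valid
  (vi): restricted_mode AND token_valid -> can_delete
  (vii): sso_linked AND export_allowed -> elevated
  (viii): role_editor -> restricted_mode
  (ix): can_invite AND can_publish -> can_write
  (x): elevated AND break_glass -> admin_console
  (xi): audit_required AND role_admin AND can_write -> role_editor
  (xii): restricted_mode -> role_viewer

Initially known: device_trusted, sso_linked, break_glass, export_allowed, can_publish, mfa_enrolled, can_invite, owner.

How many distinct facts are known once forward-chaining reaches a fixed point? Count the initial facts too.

18

[1] (i) [device_trusted AND can_publish AND export_allowed -> role_admin]; (vii) [sso_linked AND export_allowed -> elevated]; (ix) [can_invite AND can_publish -> can_write]. ⇒ new: role_admin, elevated, can_write.
[2] (x) [elevated AND break_glass -> admin_console]. ⇒ new: admin_console.
[3] (iv) [admin_console AND owner AND can_invite -> audit_required]. ⇒ new: audit_required.
[4] (xi) [audit_required AND role_admin AND can_write -> role_editor]. ⇒ new: role_editor.
[5] (viii) [role_editor -> restricted_mode]. ⇒ new: restricted_mode.
[6] (xii) [restricted_mode -> role_viewer]. ⇒ new: role_viewer.
[7] (v) [role_viewer -> token_valid]. ⇒ new: token_valid.
[8] (vi) [restricted_mode AND token_valid -> can_delete]. ⇒ new: can_delete.
Closure: {admin_console, audit_required, break_glass, can_delete, can_invite, can_publish, can_write, device_trusted, elevated, export_allowed, mfa_enrolled, owner, restricted_mode, role_admin, role_editor, role_viewer, sso_linked, token_valid} — 18 facts.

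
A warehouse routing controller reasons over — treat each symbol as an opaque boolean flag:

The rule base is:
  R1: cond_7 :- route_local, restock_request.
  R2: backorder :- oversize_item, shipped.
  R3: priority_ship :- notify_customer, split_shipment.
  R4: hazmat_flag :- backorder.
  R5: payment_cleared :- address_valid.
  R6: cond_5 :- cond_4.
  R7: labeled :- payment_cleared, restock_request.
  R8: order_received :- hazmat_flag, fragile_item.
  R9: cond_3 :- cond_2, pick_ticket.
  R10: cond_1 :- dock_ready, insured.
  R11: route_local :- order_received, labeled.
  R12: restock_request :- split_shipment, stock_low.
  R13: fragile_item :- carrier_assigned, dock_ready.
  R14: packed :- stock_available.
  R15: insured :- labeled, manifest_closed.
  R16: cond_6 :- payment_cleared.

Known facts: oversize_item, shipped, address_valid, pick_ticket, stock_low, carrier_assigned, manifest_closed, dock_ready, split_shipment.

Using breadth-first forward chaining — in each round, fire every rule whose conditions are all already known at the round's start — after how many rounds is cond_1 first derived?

4

Round 1: R2 [backorder :- oversize_item, shipped.]; R5 [payment_cleared :- address_valid.]; R12 [restock_request :- split_shipment, stock_low.]; R13 [fragile_item :- carrier_assigned, dock_ready.]. New: backorder, payment_cleared, restock_request, fragile_item.
Round 2: R4 [hazmat_flag :- backorder.]; R7 [labeled :- payment_cleared, restock_request.]; R16 [cond_6 :- payment_cleared.]. New: hazmat_flag, labeled, cond_6.
Round 3: R8 [order_received :- hazmat_flag, fragile_item.]; R15 [insured :- labeled, manifest_closed.]. New: order_received, insured.
Round 4: R10 [cond_1 :- dock_ready, insured.]; R11 [route_local :- order_received, labeled.]. New: cond_1, route_local.
cond_1 first appears in round 4.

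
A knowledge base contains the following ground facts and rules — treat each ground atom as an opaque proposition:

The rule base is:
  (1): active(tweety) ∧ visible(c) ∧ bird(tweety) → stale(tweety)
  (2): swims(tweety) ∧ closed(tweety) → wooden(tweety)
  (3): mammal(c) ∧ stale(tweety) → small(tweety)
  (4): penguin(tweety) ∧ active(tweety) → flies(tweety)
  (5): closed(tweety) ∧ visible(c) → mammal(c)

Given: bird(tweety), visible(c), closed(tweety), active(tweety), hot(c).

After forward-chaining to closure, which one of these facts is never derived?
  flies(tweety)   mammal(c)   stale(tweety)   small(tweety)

Round 1: (1) [active(tweety) ∧ visible(c) ∧ bird(tweety) → stale(tweety)]; (5) [closed(tweety) ∧ visible(c) → mammal(c)]. New: stale(tweety), mammal(c).
Round 2: (3) [mammal(c) ∧ stale(tweety) → small(tweety)]. New: small(tweety).
Derived: small(tweety) (round 2), stale(tweety) (round 1), mammal(c) (round 1). flies(tweety) never appears in any round.

flies(tweety)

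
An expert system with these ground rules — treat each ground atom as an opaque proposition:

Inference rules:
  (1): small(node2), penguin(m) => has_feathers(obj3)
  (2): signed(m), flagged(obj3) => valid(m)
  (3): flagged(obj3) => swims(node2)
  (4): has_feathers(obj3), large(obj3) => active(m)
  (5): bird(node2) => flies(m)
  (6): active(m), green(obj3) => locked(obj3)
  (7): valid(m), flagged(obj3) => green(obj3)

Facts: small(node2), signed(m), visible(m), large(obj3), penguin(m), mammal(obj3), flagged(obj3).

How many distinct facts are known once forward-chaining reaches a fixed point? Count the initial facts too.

Round 1 fires (1), (2), (3), giving has_feathers(obj3), valid(m), swims(node2).
Round 2 fires (4), (7), giving active(m), green(obj3).
Round 3 fires (6), giving locked(obj3).
Closure: {active(m), flagged(obj3), green(obj3), has_feathers(obj3), large(obj3), locked(obj3), mammal(obj3), penguin(m), signed(m), small(node2), swims(node2), valid(m), visible(m)} — 13 facts.

13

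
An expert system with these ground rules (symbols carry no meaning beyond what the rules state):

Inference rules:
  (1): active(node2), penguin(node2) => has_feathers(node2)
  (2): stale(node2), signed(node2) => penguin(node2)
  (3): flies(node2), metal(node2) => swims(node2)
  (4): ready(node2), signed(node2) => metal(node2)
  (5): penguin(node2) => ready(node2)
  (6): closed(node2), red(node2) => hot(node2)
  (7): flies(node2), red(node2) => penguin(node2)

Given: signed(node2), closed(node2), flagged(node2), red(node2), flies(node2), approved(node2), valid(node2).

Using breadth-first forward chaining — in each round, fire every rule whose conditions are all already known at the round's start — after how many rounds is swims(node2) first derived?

4

Round 1: (6) [closed(node2), red(node2) => hot(node2)]; (7) [flies(node2), red(node2) => penguin(node2)]. New: hot(node2), penguin(node2).
Round 2: (5) [penguin(node2) => ready(node2)]. New: ready(node2).
Round 3: (4) [ready(node2), signed(node2) => metal(node2)]. New: metal(node2).
Round 4: (3) [flies(node2), metal(node2) => swims(node2)]. New: swims(node2).
swims(node2) first appears in round 4.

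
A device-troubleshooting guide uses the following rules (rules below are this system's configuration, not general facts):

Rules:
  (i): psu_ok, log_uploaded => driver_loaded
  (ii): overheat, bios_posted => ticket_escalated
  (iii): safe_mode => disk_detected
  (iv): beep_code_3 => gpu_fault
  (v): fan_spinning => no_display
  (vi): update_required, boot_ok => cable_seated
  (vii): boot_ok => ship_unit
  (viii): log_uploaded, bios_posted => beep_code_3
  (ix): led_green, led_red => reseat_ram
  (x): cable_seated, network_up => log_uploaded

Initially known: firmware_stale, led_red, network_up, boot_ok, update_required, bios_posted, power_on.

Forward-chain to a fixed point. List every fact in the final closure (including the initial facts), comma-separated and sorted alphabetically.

beep_code_3, bios_posted, boot_ok, cable_seated, firmware_stale, gpu_fault, led_red, log_uploaded, network_up, power_on, ship_unit, update_required

Round 1 — (vi), (vii), derive cable_seated, ship_unit.
Round 2 — (x), derive log_uploaded.
Round 3 — (viii), derive beep_code_3.
Round 4 — (iv), derive gpu_fault.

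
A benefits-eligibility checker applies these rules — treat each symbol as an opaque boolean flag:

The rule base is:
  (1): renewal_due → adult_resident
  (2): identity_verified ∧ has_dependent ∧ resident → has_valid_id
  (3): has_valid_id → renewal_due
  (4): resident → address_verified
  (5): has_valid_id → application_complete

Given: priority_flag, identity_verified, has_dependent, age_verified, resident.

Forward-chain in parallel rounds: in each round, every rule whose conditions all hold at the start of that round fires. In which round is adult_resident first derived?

3

Round 1: (2) [identity_verified ∧ has_dependent ∧ resident → has_valid_id]; (4) [resident → address_verified]. New: has_valid_id, address_verified.
Round 2: (3) [has_valid_id → renewal_due]; (5) [has_valid_id → application_complete]. New: renewal_due, application_complete.
Round 3: (1) [renewal_due → adult_resident]. New: adult_resident.
adult_resident first appears in round 3.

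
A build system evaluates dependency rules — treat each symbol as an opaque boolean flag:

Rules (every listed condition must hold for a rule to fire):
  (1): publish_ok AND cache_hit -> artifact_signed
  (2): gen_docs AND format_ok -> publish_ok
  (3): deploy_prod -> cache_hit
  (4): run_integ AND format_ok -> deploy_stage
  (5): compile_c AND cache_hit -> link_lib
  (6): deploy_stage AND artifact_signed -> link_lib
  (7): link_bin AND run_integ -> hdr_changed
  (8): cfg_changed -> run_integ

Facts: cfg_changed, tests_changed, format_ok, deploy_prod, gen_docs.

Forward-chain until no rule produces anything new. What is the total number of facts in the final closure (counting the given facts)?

Round 1 fires (2), (3), (8), giving publish_ok, cache_hit, run_integ.
Round 2 fires (1), (4), giving artifact_signed, deploy_stage.
Round 3 fires (6), giving link_lib.
Closure: {artifact_signed, cache_hit, cfg_changed, deploy_prod, deploy_stage, format_ok, gen_docs, link_lib, publish_ok, run_integ, tests_changed} — 11 facts.

11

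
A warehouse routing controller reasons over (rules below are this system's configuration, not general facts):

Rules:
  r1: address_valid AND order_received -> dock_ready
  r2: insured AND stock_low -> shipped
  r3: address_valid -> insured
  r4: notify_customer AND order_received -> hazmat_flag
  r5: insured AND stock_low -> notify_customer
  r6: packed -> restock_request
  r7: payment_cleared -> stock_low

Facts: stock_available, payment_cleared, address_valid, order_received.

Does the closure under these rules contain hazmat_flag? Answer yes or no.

yes

[1] r1 [address_valid AND order_received -> dock_ready]; r3 [address_valid -> insured]; r7 [payment_cleared -> stock_low]. ⇒ new: dock_ready, insured, stock_low.
[2] r2 [insured AND stock_low -> shipped]; r5 [insured AND stock_low -> notify_customer]. ⇒ new: shipped, notify_customer.
[3] r4 [notify_customer AND order_received -> hazmat_flag]. ⇒ new: hazmat_flag.
hazmat_flag appears in round 3, so it is derivable.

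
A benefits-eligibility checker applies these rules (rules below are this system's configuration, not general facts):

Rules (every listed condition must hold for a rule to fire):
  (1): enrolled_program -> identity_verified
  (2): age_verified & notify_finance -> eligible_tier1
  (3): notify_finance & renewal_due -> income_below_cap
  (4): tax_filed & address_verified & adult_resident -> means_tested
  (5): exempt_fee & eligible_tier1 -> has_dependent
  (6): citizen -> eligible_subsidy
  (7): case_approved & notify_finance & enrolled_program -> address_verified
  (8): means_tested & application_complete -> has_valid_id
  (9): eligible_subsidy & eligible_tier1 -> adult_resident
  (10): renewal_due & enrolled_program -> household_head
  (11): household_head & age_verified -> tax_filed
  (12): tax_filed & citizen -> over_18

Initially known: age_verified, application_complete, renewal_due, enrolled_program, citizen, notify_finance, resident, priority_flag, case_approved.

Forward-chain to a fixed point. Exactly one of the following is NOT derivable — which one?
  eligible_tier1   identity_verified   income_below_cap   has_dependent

Round 1: (1) [enrolled_program -> identity_verified]; (2) [age_verified & notify_finance -> eligible_tier1]; (3) [notify_finance & renewal_due -> income_below_cap]; (6) [citizen -> eligible_subsidy]; (7) [case_approved & notify_finance & enrolled_program -> address_verified]; (10) [renewal_due & enrolled_program -> household_head]. New: identity_verified, eligible_tier1, income_below_cap, eligible_subsidy, address_verified, household_head.
Round 2: (9) [eligible_subsidy & eligible_tier1 -> adult_resident]; (11) [household_head & age_verified -> tax_filed]. New: adult_resident, tax_filed.
Round 3: (4) [tax_filed & address_verified & adult_resident -> means_tested]; (12) [tax_filed & citizen -> over_18]. New: means_tested, over_18.
Round 4: (8) [means_tested & application_complete -> has_valid_id]. New: has_valid_id.
Derived: income_below_cap (round 1), eligible_tier1 (round 1), identity_verified (round 1). has_dependent never appears in any round.

has_dependent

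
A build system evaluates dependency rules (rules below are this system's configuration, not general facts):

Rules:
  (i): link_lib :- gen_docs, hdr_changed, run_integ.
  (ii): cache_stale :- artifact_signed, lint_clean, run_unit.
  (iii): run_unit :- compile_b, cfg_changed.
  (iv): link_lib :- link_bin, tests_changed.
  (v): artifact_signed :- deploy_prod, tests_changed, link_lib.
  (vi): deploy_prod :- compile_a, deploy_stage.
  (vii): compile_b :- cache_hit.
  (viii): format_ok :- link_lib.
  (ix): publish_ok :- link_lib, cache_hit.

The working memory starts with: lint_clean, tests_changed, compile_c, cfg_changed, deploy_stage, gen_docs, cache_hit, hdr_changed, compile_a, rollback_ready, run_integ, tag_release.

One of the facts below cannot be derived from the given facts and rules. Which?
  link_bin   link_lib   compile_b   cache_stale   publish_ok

Round 1: (i) [link_lib :- gen_docs, hdr_changed, run_integ.]; (vi) [deploy_prod :- compile_a, deploy_stage.]; (vii) [compile_b :- cache_hit.]. Adds link_lib, deploy_prod, compile_b.
Round 2: (iii) [run_unit :- compile_b, cfg_changed.]; (v) [artifact_signed :- deploy_prod, tests_changed, link_lib.]; (viii) [format_ok :- link_lib.]; (ix) [publish_ok :- link_lib, cache_hit.]. Adds run_unit, artifact_signed, format_ok, publish_ok.
Round 3: (ii) [cache_stale :- artifact_signed, lint_clean, run_unit.]. Adds cache_stale.
Derived: cache_stale (round 3), publish_ok (round 2), link_lib (round 1), compile_b (round 1). link_bin never appears in any round.

link_bin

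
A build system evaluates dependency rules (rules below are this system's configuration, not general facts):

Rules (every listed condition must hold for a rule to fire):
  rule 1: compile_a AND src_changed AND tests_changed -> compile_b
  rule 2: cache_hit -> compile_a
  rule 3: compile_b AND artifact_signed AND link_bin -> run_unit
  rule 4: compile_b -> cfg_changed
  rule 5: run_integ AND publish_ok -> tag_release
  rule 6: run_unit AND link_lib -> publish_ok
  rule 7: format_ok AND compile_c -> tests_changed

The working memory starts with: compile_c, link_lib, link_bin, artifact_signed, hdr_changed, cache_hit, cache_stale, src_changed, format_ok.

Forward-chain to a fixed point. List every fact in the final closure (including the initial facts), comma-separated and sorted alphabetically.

Round 1 — rule 2, rule 7, derive compile_a, tests_changed.
Round 2 — rule 1, derive compile_b.
Round 3 — rule 3, rule 4, derive run_unit, cfg_changed.
Round 4 — rule 6, derive publish_ok.

artifact_signed, cache_hit, cache_stale, cfg_changed, compile_a, compile_b, compile_c, format_ok, hdr_changed, link_bin, link_lib, publish_ok, run_unit, src_changed, tests_changed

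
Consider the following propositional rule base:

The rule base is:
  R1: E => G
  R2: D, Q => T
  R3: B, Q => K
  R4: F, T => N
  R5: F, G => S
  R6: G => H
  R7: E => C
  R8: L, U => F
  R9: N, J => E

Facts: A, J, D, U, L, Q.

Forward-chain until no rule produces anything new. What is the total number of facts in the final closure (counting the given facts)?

Round 1 fires R2, R8, giving T, F.
Round 2 fires R4, giving N.
Round 3 fires R9, giving E.
Round 4 fires R1, R7, giving G, C.
Round 5 fires R5, R6, giving S, H.
Closure: {A, C, D, E, F, G, H, J, L, N, Q, S, T, U} — 14 facts.

14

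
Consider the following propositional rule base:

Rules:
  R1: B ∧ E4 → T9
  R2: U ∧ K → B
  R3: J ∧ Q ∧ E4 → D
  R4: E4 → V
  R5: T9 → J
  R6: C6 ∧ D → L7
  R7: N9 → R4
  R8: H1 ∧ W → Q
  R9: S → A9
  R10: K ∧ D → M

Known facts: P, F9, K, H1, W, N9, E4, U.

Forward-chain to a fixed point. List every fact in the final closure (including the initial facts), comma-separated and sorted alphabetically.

Round 1 — R2, R4, R7, R8, derive B, V, R4, Q.
Round 2 — R1, derive T9.
Round 3 — R5, derive J.
Round 4 — R3, derive D.
Round 5 — R10, derive M.

B, D, E4, F9, H1, J, K, M, N9, P, Q, R4, T9, U, V, W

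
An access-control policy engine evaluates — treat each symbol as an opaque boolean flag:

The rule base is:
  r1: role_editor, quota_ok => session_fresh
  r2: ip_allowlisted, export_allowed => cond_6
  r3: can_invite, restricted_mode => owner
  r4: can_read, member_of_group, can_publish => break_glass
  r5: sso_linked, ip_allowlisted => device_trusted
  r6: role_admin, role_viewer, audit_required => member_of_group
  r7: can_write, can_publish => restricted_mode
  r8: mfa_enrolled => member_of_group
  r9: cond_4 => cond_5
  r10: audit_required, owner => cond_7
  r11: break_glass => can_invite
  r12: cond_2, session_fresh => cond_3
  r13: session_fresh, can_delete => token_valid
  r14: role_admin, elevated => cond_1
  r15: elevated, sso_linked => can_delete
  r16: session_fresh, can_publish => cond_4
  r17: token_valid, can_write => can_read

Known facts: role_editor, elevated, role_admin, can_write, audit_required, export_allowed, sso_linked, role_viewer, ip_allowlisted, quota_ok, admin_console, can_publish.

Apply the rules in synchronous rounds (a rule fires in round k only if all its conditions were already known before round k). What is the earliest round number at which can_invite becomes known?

Round 1: r1 [role_editor, quota_ok => session_fresh]; r2 [ip_allowlisted, export_allowed => cond_6]; r5 [sso_linked, ip_allowlisted => device_trusted]; r6 [role_admin, role_viewer, audit_required => member_of_group]; r7 [can_write, can_publish => restricted_mode]; r14 [role_admin, elevated => cond_1]; r15 [elevated, sso_linked => can_delete]. New: session_fresh, cond_6, device_trusted, member_of_group, restricted_mode, cond_1, can_delete.
Round 2: r13 [session_fresh, can_delete => token_valid]; r16 [session_fresh, can_publish => cond_4]. New: token_valid, cond_4.
Round 3: r9 [cond_4 => cond_5]; r17 [token_valid, can_write => can_read]. New: cond_5, can_read.
Round 4: r4 [can_read, member_of_group, can_publish => break_glass]. New: break_glass.
Round 5: r11 [break_glass => can_invite]. New: can_invite.
can_invite first appears in round 5.

5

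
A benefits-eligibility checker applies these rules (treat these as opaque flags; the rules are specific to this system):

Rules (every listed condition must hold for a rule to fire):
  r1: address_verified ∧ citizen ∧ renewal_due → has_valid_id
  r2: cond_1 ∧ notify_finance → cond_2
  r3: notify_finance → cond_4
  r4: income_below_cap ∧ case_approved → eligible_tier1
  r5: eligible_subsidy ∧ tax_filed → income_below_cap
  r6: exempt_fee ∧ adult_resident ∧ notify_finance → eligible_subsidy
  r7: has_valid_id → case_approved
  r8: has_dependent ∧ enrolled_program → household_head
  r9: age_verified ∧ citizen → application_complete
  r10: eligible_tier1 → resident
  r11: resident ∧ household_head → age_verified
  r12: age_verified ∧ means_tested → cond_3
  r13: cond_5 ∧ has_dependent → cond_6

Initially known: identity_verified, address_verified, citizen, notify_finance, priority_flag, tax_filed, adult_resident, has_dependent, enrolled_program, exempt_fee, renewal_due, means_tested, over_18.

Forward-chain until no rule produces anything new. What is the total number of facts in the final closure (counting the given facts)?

Round 1: r1 [address_verified ∧ citizen ∧ renewal_due → has_valid_id]; r3 [notify_finance → cond_4]; r6 [exempt_fee ∧ adult_resident ∧ notify_finance → eligible_subsidy]; r8 [has_dependent ∧ enrolled_program → household_head]. Adds has_valid_id, cond_4, eligible_subsidy, household_head.
Round 2: r5 [eligible_subsidy ∧ tax_filed → income_below_cap]; r7 [has_valid_id → case_approved]. Adds income_below_cap, case_approved.
Round 3: r4 [income_below_cap ∧ case_approved → eligible_tier1]. Adds eligible_tier1.
Round 4: r10 [eligible_tier1 → resident]. Adds resident.
Round 5: r11 [resident ∧ household_head → age_verified]. Adds age_verified.
Round 6: r9 [age_verified ∧ citizen → application_complete]; r12 [age_verified ∧ means_tested → cond_3]. Adds application_complete, cond_3.
Closure: {address_verified, adult_resident, age_verified, application_complete, case_approved, citizen, cond_3, cond_4, eligible_subsidy, eligible_tier1, enrolled_program, exempt_fee, has_dependent, has_valid_id, household_head, identity_verified, income_below_cap, means_tested, notify_finance, over_18, priority_flag, renewal_due, resident, tax_filed} — 24 facts.

24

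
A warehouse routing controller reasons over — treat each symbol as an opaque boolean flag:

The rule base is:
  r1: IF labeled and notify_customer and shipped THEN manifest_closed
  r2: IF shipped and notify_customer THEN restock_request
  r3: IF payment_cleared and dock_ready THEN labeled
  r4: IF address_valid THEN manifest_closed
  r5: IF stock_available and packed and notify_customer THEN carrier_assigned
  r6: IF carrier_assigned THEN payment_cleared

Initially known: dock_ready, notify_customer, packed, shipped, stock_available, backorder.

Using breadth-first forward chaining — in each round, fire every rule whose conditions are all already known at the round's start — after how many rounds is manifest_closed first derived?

4

Round 1: r2 [IF shipped and notify_customer THEN restock_request]; r5 [IF stock_available and packed and notify_customer THEN carrier_assigned]. Adds restock_request, carrier_assigned.
Round 2: r6 [IF carrier_assigned THEN payment_cleared]. Adds payment_cleared.
Round 3: r3 [IF payment_cleared and dock_ready THEN labeled]. Adds labeled.
Round 4: r1 [IF labeled and notify_customer and shipped THEN manifest_closed]. Adds manifest_closed.
manifest_closed first appears in round 4.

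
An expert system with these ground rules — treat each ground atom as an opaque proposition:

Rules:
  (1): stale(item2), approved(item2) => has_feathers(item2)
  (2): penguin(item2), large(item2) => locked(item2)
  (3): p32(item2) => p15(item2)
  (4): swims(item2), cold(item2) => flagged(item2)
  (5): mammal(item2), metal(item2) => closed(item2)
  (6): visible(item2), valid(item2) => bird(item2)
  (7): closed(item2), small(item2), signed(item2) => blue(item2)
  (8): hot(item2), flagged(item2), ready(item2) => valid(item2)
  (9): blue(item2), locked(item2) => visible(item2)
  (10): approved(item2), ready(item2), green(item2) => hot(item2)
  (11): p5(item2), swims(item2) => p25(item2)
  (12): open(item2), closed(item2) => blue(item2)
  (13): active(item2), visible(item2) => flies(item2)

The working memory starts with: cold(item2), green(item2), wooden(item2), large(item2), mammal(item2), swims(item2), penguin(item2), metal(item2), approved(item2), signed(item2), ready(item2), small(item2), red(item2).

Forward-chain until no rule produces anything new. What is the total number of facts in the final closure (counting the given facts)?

21

Round 1: (2) [penguin(item2), large(item2) => locked(item2)]; (4) [swims(item2), cold(item2) => flagged(item2)]; (5) [mammal(item2), metal(item2) => closed(item2)]; (10) [approved(item2), ready(item2), green(item2) => hot(item2)]. Adds locked(item2), flagged(item2), closed(item2), hot(item2).
Round 2: (7) [closed(item2), small(item2), signed(item2) => blue(item2)]; (8) [hot(item2), flagged(item2), ready(item2) => valid(item2)]. Adds blue(item2), valid(item2).
Round 3: (9) [blue(item2), locked(item2) => visible(item2)]. Adds visible(item2).
Round 4: (6) [visible(item2), valid(item2) => bird(item2)]. Adds bird(item2).
Closure: {approved(item2), bird(item2), blue(item2), closed(item2), cold(item2), flagged(item2), green(item2), hot(item2), large(item2), locked(item2), mammal(item2), metal(item2), penguin(item2), ready(item2), red(item2), signed(item2), small(item2), swims(item2), valid(item2), visible(item2), wooden(item2)} — 21 facts.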